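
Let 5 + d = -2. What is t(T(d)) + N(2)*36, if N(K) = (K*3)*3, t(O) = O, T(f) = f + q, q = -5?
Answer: 636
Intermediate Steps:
d = -7 (d = -5 - 2 = -7)
T(f) = -5 + f (T(f) = f - 5 = -5 + f)
N(K) = 9*K (N(K) = (3*K)*3 = 9*K)
t(T(d)) + N(2)*36 = (-5 - 7) + (9*2)*36 = -12 + 18*36 = -12 + 648 = 636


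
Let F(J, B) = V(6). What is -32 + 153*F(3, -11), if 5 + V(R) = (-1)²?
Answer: -644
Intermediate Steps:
V(R) = -4 (V(R) = -5 + (-1)² = -5 + 1 = -4)
F(J, B) = -4
-32 + 153*F(3, -11) = -32 + 153*(-4) = -32 - 612 = -644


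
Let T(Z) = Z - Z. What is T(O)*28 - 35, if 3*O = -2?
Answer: -35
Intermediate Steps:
O = -⅔ (O = (⅓)*(-2) = -⅔ ≈ -0.66667)
T(Z) = 0
T(O)*28 - 35 = 0*28 - 35 = 0 - 35 = -35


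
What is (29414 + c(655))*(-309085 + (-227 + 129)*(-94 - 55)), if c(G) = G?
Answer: -8854809327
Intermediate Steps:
(29414 + c(655))*(-309085 + (-227 + 129)*(-94 - 55)) = (29414 + 655)*(-309085 + (-227 + 129)*(-94 - 55)) = 30069*(-309085 - 98*(-149)) = 30069*(-309085 + 14602) = 30069*(-294483) = -8854809327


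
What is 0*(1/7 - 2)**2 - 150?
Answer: -150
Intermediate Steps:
0*(1/7 - 2)**2 - 150 = 0*(-13/7)**2 - 150 = 0*(169/49) - 150 = 0 - 150 = -150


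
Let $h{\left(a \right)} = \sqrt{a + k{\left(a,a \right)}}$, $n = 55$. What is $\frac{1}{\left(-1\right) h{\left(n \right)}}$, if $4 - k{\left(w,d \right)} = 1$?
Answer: $- \frac{\sqrt{58}}{58} \approx -0.13131$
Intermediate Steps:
$k{\left(w,d \right)} = 3$ ($k{\left(w,d \right)} = 4 - 1 = 3$)
$h{\left(a \right)} = \sqrt{3 + a}$ ($h{\left(a \right)} = \sqrt{a + 3} = \sqrt{3 + a}$)
$\frac{1}{\left(-1\right) h{\left(n \right)}} = \frac{1}{\left(-1\right) \sqrt{3 + 55}} = \frac{1}{\left(-1\right) \sqrt{58}} = - \frac{\sqrt{58}}{58}$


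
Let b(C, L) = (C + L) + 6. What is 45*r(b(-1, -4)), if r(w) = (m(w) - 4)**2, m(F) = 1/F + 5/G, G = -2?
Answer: 5445/4 ≈ 1361.3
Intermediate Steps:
b(C, L) = 6 + C + L
m(F) = -5/2 + 1/F (m(F) = 1/F + 5/(-2) = 1/F + 5*(-1/2) = 1/F - 5/2 = -5/2 + 1/F)
r(w) = (-13/2 + 1/w)**2 (r(w) = ((-5/2 + 1/w) - 4)**2 = (-13/2 + 1/w)**2)
45*r(b(-1, -4)) = 45*((2 - 13*(6 - 1 - 4))**2/(4*(6 - 1 - 4)**2)) = 45*((1/4)*(2 - 13*1)**2/1**2) = 45*((1/4)*1*(2 - 13)**2) = 45*((1/4)*1*(-11)**2) = 45*((1/4)*1*121) = 45*(121/4) = 5445/4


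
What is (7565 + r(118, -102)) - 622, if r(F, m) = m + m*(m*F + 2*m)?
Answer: 1255321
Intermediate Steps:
r(F, m) = m + m*(2*m + F*m) (r(F, m) = m + m*(F*m + 2*m) = m + m*(2*m + F*m))
(7565 + r(118, -102)) - 622 = (7565 - 102*(1 + 2*(-102) + 118*(-102))) - 622 = (7565 - 102*(1 - 204 - 12036)) - 622 = (7565 - 102*(-12239)) - 622 = (7565 + 1248378) - 622 = 1255943 - 622 = 1255321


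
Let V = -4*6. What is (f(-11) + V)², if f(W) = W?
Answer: 1225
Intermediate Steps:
V = -24
(f(-11) + V)² = (-11 - 24)² = (-35)² = 1225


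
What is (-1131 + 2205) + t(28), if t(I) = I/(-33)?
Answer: 35414/33 ≈ 1073.2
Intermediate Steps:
t(I) = -I/33 (t(I) = I*(-1/33) = -I/33)
(-1131 + 2205) + t(28) = (-1131 + 2205) - 1/33*28 = 1074 - 28/33 = 35414/33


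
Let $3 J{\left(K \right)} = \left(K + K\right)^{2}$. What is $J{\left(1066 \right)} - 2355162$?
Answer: $- \frac{2520062}{3} \approx -8.4002 \cdot 10^{5}$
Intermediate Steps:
$J{\left(K \right)} = \frac{4 K^{2}}{3}$ ($J{\left(K \right)} = \frac{\left(K + K\right)^{2}}{3} = \frac{\left(2 K\right)^{2}}{3} = \frac{4 K^{2}}{3}$)
$J{\left(1066 \right)} - 2355162 = \frac{4 \cdot 1066^{2}}{3} - 2355162 = \frac{4}{3} \cdot 1136356 - 2355162 = \frac{4545424}{3} - 2355162 = - \frac{2520062}{3}$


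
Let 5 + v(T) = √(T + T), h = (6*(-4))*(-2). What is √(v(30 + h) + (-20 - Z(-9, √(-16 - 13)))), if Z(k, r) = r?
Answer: √(-25 + 2*√39 - I*√29) ≈ 0.74493 - 3.6145*I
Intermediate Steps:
h = 48 (h = -24*(-2) = 48)
v(T) = -5 + √2*√T (v(T) = -5 + √(T + T) = -5 + √(2*T) = -5 + √2*√T)
√(v(30 + h) + (-20 - Z(-9, √(-16 - 13)))) = √((-5 + √2*√(30 + 48)) + (-20 - √(-16 - 13))) = √((-5 + √2*√78) + (-20 - √(-29))) = √((-5 + 2*√39) + (-20 - I*√29)) = √(-25 + 2*√39 - I*√29)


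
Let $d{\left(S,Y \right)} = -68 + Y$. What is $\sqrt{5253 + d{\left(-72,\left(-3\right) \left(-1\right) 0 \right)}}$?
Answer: $\sqrt{5185} \approx 72.007$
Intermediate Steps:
$\sqrt{5253 + d{\left(-72,\left(-3\right) \left(-1\right) 0 \right)}} = \sqrt{5253 - \left(68 - \left(-3\right) \left(-1\right) 0\right)} = \sqrt{5253 + \left(-68 + 3 \cdot 0\right)} = \sqrt{5253 + \left(-68 + 0\right)} = \sqrt{5253 - 68} = \sqrt{5185}$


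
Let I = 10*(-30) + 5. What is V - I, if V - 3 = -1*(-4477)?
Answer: 4775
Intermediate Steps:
I = -295 (I = -300 + 5 = -295)
V = 4480 (V = 3 - 1*(-4477) = 3 + 4477 = 4480)
V - I = 4480 - 1*(-295) = 4480 + 295 = 4775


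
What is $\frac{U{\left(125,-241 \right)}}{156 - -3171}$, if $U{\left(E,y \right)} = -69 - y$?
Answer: $\frac{172}{3327} \approx 0.051698$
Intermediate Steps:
$\frac{U{\left(125,-241 \right)}}{156 - -3171} = \frac{-69 - -241}{156 - -3171} = \frac{-69 + 241}{156 + 3171} = \frac{172}{3327}$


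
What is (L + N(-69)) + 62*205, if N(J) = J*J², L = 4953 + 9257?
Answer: -301589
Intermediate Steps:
L = 14210
N(J) = J³
(L + N(-69)) + 62*205 = (14210 + (-69)³) + 62*205 = (14210 - 328509) + 12710 = -314299 + 12710 = -301589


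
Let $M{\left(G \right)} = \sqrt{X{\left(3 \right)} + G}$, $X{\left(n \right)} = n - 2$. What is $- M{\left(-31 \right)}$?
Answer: $- i \sqrt{30} \approx - 5.4772 i$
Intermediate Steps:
$X{\left(n \right)} = -2 + n$ ($X{\left(n \right)} = n - 2 = -2 + n$)
$M{\left(G \right)} = \sqrt{1 + G}$ ($M{\left(G \right)} = \sqrt{\left(-2 + 3\right) + G} = \sqrt{1 + G}$)
$- M{\left(-31 \right)} = - \sqrt{1 - 31} = - \sqrt{-30} = - i \sqrt{30}$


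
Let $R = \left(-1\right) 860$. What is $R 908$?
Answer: $-780880$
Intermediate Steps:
$R = -860$
$R 908 = \left(-860\right) 908 = -780880$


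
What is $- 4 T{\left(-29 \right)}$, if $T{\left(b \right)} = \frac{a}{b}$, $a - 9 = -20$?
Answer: $- \frac{44}{29} \approx -1.5172$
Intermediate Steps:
$a = -11$ ($a = 9 - 20 = -11$)
$T{\left(b \right)} = - \frac{11}{b}$
$- 4 T{\left(-29 \right)} = - 4 \left(- \frac{11}{-29}\right) = - 4 \left(\left(-11\right) \left(- \frac{1}{29}\right)\right) = \left(-4\right) \frac{11}{29} = - \frac{44}{29}$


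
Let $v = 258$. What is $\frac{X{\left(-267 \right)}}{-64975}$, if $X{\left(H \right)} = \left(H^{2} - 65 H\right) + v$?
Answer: $- \frac{88902}{64975} \approx -1.3682$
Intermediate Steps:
$X{\left(H \right)} = 258 + H^{2} - 65 H$ ($X{\left(H \right)} = \left(H^{2} - 65 H\right) + 258 = 258 + H^{2} - 65 H$)
$\frac{X{\left(-267 \right)}}{-64975} = \frac{258 + \left(-267\right)^{2} - -17355}{-64975} = \left(258 + 71289 + 17355\right) \left(- \frac{1}{64975}\right) = 88902 \left(- \frac{1}{64975}\right) = - \frac{88902}{64975}$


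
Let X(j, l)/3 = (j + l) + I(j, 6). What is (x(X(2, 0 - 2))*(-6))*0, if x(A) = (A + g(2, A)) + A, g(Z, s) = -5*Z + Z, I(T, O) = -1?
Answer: 0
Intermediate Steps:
g(Z, s) = -4*Z
X(j, l) = -3 + 3*j + 3*l (X(j, l) = 3*((j + l) - 1) = 3*(-1 + j + l) = -3 + 3*j + 3*l)
x(A) = -8 + 2*A (x(A) = (A - 4*2) + A = (A - 8) + A = (-8 + A) + A = -8 + 2*A)
(x(X(2, 0 - 2))*(-6))*0 = ((-8 + 2*(-3 + 3*2 + 3*(0 - 2)))*(-6))*0 = ((-8 + 2*(-3 + 6 + 3*(-2)))*(-6))*0 = ((-8 + 2*(-3 + 6 - 6))*(-6))*0 = ((-8 + 2*(-3))*(-6))*0 = ((-8 - 6)*(-6))*0 = -14*(-6)*0 = 84*0 = 0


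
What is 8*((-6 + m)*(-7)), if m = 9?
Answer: -168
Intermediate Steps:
8*((-6 + m)*(-7)) = 8*((-6 + 9)*(-7)) = 8*(3*(-7)) = 8*(-21) = -168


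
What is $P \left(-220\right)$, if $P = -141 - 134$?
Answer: $60500$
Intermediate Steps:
$P = -275$
$P \left(-220\right) = \left(-275\right) \left(-220\right) = 60500$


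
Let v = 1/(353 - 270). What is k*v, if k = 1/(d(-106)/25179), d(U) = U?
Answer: -25179/8798 ≈ -2.8619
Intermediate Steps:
v = 1/83 ≈ 0.012048
k = -25179/106 (k = 1/(-106/25179) = -25179/106 ≈ -237.54)
k*v = -25179/106*1/83 = -25179/8798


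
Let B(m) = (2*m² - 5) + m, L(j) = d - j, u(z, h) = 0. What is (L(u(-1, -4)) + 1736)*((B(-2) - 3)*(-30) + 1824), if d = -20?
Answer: 3232944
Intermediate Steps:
L(j) = -20 - j
B(m) = -5 + m + 2*m² (B(m) = (-5 + 2*m²) + m = -5 + m + 2*m²)
(L(u(-1, -4)) + 1736)*((B(-2) - 3)*(-30) + 1824) = ((-20 - 1*0) + 1736)*(((-5 - 2 + 2*(-2)²) - 3)*(-30) + 1824) = ((-20 + 0) + 1736)*(((-5 - 2 + 2*4) - 3)*(-30) + 1824) = (-20 + 1736)*(((-5 - 2 + 8) - 3)*(-30) + 1824) = 1716*((1 - 3)*(-30) + 1824) = 1716*(-2*(-30) + 1824) = 1716*(60 + 1824) = 1716*1884 = 3232944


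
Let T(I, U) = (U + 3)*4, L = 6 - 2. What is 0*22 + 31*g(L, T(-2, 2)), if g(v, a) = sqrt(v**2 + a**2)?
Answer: 124*sqrt(26) ≈ 632.28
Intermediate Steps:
L = 4
T(I, U) = 12 + 4*U (T(I, U) = (3 + U)*4 = 12 + 4*U)
g(v, a) = sqrt(a**2 + v**2)
0*22 + 31*g(L, T(-2, 2)) = 0*22 + 31*sqrt((12 + 4*2)**2 + 4**2) = 0 + 31*sqrt((12 + 8)**2 + 16) = 0 + 31*sqrt(20**2 + 16) = 0 + 31*sqrt(400 + 16) = 0 + 31*sqrt(416) = 0 + 31*(4*sqrt(26)) = 0 + 124*sqrt(26) = 124*sqrt(26)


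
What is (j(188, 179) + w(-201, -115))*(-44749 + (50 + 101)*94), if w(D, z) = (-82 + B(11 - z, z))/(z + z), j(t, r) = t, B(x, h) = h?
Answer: -265443507/46 ≈ -5.7705e+6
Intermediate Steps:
w(D, z) = (-82 + z)/(2*z) (w(D, z) = (-82 + z)/(z + z) = (-82 + z)/((2*z)) = (-82 + z)*(1/(2*z)) = (-82 + z)/(2*z))
(j(188, 179) + w(-201, -115))*(-44749 + (50 + 101)*94) = (188 + (1/2)*(-82 - 115)/(-115))*(-44749 + (50 + 101)*94) = (188 + (1/2)*(-1/115)*(-197))*(-44749 + 151*94) = (188 + 197/230)*(-44749 + 14194) = (43437/230)*(-30555) = -265443507/46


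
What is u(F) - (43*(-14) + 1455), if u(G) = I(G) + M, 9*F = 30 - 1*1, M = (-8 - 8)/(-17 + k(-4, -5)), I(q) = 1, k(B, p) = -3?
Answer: -4256/5 ≈ -851.20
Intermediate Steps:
M = ⅘ (M = (-8 - 8)/(-17 - 3) = -16/(-20) = -16*(-1/20) = ⅘ ≈ 0.80000)
F = 29/9 (F = (30 - 1*1)/9 = (30 - 1)/9 = (⅑)*29 = 29/9 ≈ 3.2222)
u(G) = 9/5 (u(G) = 1 + ⅘ = 9/5)
u(F) - (43*(-14) + 1455) = 9/5 - (43*(-14) + 1455) = 9/5 - (-602 + 1455) = 9/5 - 1*853 = 9/5 - 853 = -4256/5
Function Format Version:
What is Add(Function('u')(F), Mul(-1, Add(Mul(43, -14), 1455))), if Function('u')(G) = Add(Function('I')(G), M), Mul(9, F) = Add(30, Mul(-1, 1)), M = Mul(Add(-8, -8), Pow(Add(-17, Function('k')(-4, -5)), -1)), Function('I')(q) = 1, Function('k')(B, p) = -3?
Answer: Rational(-4256, 5) ≈ -851.20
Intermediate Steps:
M = Rational(4, 5) (M = Mul(Add(-8, -8), Pow(Add(-17, -3), -1)) = Mul(-16, Pow(-20, -1)) = Mul(-16, Rational(-1, 20)) = Rational(4, 5) ≈ 0.80000)
F = Rational(29, 9) (F = Mul(Rational(1, 9), Add(30, Mul(-1, 1))) = Mul(Rational(1, 9), Add(30, -1)) = Mul(Rational(1, 9), 29) = Rational(29, 9) ≈ 3.2222)
Function('u')(G) = Rational(9, 5) (Function('u')(G) = Add(1, Rational(4, 5)) = Rational(9, 5))
Add(Function('u')(F), Mul(-1, Add(Mul(43, -14), 1455))) = Add(Rational(9, 5), Mul(-1, Add(Mul(43, -14), 1455))) = Add(Rational(9, 5), Mul(-1, Add(-602, 1455))) = Add(Rational(9, 5), Mul(-1, 853)) = Add(Rational(9, 5), -853) = Rational(-4256, 5)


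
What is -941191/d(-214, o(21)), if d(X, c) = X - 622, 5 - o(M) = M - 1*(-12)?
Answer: 941191/836 ≈ 1125.8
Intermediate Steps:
o(M) = -7 - M (o(M) = 5 - (M - 1*(-12)) = 5 - (M + 12) = 5 - (12 + M) = 5 + (-12 - M) = -7 - M)
d(X, c) = -622 + X
-941191/d(-214, o(21)) = -941191/(-622 - 214) = -941191/(-836) = -941191*(-1/836) = 941191/836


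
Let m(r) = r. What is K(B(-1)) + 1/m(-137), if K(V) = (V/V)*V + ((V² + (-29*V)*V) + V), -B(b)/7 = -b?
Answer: -189883/137 ≈ -1386.0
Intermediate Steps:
B(b) = 7*b (B(b) = -(-7)*b = 7*b)
K(V) = -28*V² + 2*V (K(V) = 1*V + ((V² - 29*V²) + V) = V + (-28*V² + V) = V + (V - 28*V²) = -28*V² + 2*V)
K(B(-1)) + 1/m(-137) = 2*(7*(-1))*(1 - 98*(-1)) + 1/(-137) = 2*(-7)*(1 - 14*(-7)) - 1/137 = 2*(-7)*(1 + 98) - 1/137 = 2*(-7)*99 - 1/137 = -1386 - 1/137 = -189883/137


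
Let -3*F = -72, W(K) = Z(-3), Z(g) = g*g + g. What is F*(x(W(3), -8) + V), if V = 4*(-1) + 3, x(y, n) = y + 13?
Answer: 432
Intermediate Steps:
Z(g) = g + g**2 (Z(g) = g**2 + g = g + g**2)
W(K) = 6 (W(K) = -3*(1 - 3) = -3*(-2) = 6)
x(y, n) = 13 + y
F = 24 (F = -1/3*(-72) = 24)
V = -1 (V = -4 + 3 = -1)
F*(x(W(3), -8) + V) = 24*((13 + 6) - 1) = 24*(19 - 1) = 24*18 = 432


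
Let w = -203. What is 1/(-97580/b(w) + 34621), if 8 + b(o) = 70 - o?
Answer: 53/1815397 ≈ 2.9195e-5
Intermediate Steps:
b(o) = 62 - o (b(o) = -8 + (70 - o) = 62 - o)
1/(-97580/b(w) + 34621) = 1/(-97580/(62 - 1*(-203)) + 34621) = 1/(-97580/(62 + 203) + 34621) = 1/(-97580/265 + 34621) = 1/(-97580*1/265 + 34621) = 1/(-19516/53 + 34621) = 1/(1815397/53) = 53/1815397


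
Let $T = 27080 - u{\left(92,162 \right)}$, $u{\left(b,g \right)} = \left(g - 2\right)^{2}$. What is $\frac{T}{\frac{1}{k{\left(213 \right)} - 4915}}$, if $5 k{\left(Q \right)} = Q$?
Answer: $-7211152$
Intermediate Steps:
$u{\left(b,g \right)} = \left(-2 + g\right)^{2}$
$k{\left(Q \right)} = \frac{Q}{5}$
$T = 1480$ ($T = 27080 - \left(-2 + 162\right)^{2} = 27080 - 160^{2} = 27080 - 25600 = 1480$)
$\frac{T}{\frac{1}{k{\left(213 \right)} - 4915}} = \frac{1480}{\frac{1}{\frac{1}{5} \cdot 213 - 4915}} = \frac{1480}{\frac{1}{\frac{213}{5} - 4915}} = \frac{1480}{\frac{1}{- \frac{24362}{5}}} = \frac{1480}{- \frac{5}{24362}} = 1480 \left(- \frac{24362}{5}\right) = -7211152$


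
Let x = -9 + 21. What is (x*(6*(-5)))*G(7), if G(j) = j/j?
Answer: -360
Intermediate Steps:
G(j) = 1
x = 12
(x*(6*(-5)))*G(7) = (12*(6*(-5)))*1 = (12*(-30))*1 = -360*1 = -360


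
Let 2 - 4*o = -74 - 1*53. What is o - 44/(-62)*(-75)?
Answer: -2601/124 ≈ -20.976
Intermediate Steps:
o = 129/4 (o = ½ - (-74 - 1*53)/4 = ½ - (-74 - 53)/4 = ½ - ¼*(-127) = ½ + 127/4 = 129/4 ≈ 32.250)
o - 44/(-62)*(-75) = 129/4 - 44/(-62)*(-75) = 129/4 - 44*(-1/62)*(-75) = 129/4 + (22/31)*(-75) = 129/4 - 1650/31 = -2601/124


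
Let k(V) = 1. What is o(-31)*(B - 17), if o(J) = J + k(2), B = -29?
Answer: 1380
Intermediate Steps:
o(J) = 1 + J (o(J) = J + 1 = 1 + J)
o(-31)*(B - 17) = (1 - 31)*(-29 - 17) = -30*(-46) = 1380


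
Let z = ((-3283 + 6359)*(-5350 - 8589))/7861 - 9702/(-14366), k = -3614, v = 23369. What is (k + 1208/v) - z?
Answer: 220686560141265/119958521977 ≈ 1839.7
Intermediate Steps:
z = -27994798991/5133233 (z = (3076*(-13939))*(1/7861) - 9702*(-1/14366) = -42876364*1/7861 + 441/653 = -42876364/7861 + 441/653 = -27994798991/5133233 ≈ -5453.6)
(k + 1208/v) - z = (-3614 + 1208/23369) - 1*(-27994798991/5133233) = (-3614 + 1208*(1/23369)) + 27994798991/5133233 = (-3614 + 1208/23369) + 27994798991/5133233 = -84454358/23369 + 27994798991/5133233 = 220686560141265/119958521977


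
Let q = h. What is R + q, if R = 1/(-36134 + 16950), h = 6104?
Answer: 117099135/19184 ≈ 6104.0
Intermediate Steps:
R = -1/19184 (R = 1/(-19184) = -1/19184 ≈ -5.2127e-5)
q = 6104
R + q = -1/19184 + 6104 = 117099135/19184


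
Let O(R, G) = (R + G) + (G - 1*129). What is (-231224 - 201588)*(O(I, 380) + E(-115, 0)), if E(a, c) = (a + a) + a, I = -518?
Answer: 100412384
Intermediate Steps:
E(a, c) = 3*a (E(a, c) = 2*a + a = 3*a)
O(R, G) = -129 + R + 2*G (O(R, G) = (G + R) + (G - 129) = (G + R) + (-129 + G) = -129 + R + 2*G)
(-231224 - 201588)*(O(I, 380) + E(-115, 0)) = (-231224 - 201588)*((-129 - 518 + 2*380) + 3*(-115)) = -432812*((-129 - 518 + 760) - 345) = -432812*(113 - 345) = -432812*(-232) = 100412384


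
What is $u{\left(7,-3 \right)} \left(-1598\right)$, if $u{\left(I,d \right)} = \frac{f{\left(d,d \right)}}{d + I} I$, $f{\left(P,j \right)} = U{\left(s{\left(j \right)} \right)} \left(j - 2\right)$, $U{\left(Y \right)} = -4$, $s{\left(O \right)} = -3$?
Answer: $-55930$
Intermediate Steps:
$f{\left(P,j \right)} = 8 - 4 j$ ($f{\left(P,j \right)} = - 4 \left(j - 2\right) = - 4 \left(-2 + j\right) = 8 - 4 j$)
$u{\left(I,d \right)} = \frac{I \left(8 - 4 d\right)}{I + d}$ ($u{\left(I,d \right)} = \frac{8 - 4 d}{d + I} I = \frac{8 - 4 d}{I + d} I = \frac{I \left(8 - 4 d\right)}{I + d}$)
$u{\left(7,-3 \right)} \left(-1598\right) = 4 \cdot 7 \frac{1}{7 - 3} \left(2 - -3\right) \left(-1598\right) = 4 \cdot 7 \cdot \frac{1}{4} \left(2 + 3\right) \left(-1598\right) = 4 \cdot 7 \cdot \frac{1}{4} \cdot 5 \left(-1598\right) = 35 \left(-1598\right) = -55930$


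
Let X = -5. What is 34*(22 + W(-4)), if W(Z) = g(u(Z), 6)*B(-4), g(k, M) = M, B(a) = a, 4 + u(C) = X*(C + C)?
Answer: -68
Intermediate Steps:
u(C) = -4 - 10*C (u(C) = -4 - 5*(C + C) = -4 - 10*C)
W(Z) = -24 (W(Z) = 6*(-4) = -24)
34*(22 + W(-4)) = 34*(22 - 24) = 34*(-2) = -68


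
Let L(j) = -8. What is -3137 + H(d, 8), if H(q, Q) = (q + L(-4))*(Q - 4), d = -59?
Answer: -3405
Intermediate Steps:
H(q, Q) = (-8 + q)*(-4 + Q) (H(q, Q) = (q - 8)*(Q - 4) = (-8 + q)*(-4 + Q))
-3137 + H(d, 8) = -3137 + (32 - 8*8 - 4*(-59) + 8*(-59)) = -3137 + (32 - 64 + 236 - 472) = -3137 - 268 = -3405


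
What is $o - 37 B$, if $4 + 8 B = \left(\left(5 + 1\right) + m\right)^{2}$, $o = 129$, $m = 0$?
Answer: $-19$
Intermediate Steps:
$B = 4$ ($B = - \frac{1}{2} + \frac{\left(\left(5 + 1\right) + 0\right)^{2}}{8} = - \frac{1}{2} + \frac{\left(6 + 0\right)^{2}}{8} = - \frac{1}{2} + \frac{6^{2}}{8} = - \frac{1}{2} + \frac{1}{8} \cdot 36 = - \frac{1}{2} + \frac{9}{2} = 4$)
$o - 37 B = 129 - 148 = -19$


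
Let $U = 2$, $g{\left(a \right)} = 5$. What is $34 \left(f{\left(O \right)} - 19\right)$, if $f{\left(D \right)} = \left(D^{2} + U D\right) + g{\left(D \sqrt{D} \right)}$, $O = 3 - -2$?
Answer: $714$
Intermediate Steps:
$O = 5$ ($O = 3 + 2 = 5$)
$f{\left(D \right)} = 5 + D^{2} + 2 D$ ($f{\left(D \right)} = \left(D^{2} + 2 D\right) + 5 = 5 + D^{2} + 2 D$)
$34 \left(f{\left(O \right)} - 19\right) = 34 \left(\left(5 + 5^{2} + 2 \cdot 5\right) - 19\right) = 34 \left(\left(5 + 25 + 10\right) - 19\right) = 34 \left(40 - 19\right) = 34 \cdot 21 = 714$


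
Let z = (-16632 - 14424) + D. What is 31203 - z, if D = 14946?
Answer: 47313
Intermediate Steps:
z = -16110 (z = (-16632 - 14424) + 14946 = -31056 + 14946 = -16110)
31203 - z = 31203 - 1*(-16110) = 31203 + 16110 = 47313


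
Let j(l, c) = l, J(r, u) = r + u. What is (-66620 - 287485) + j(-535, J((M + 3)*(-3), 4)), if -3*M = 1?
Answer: -354640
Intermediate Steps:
M = -⅓ (M = -⅓*1 = -⅓ ≈ -0.33333)
(-66620 - 287485) + j(-535, J((M + 3)*(-3), 4)) = (-66620 - 287485) - 535 = -354105 - 535 = -354640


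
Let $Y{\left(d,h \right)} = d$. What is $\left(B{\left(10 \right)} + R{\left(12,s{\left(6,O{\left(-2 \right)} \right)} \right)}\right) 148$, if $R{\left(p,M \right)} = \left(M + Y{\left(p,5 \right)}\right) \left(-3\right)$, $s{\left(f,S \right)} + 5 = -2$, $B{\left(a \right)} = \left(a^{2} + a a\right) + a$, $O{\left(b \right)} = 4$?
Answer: $28860$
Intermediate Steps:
$B{\left(a \right)} = a + 2 a^{2}$ ($B{\left(a \right)} = \left(a^{2} + a^{2}\right) + a = 2 a^{2} + a = a + 2 a^{2}$)
$s{\left(f,S \right)} = -7$ ($s{\left(f,S \right)} = -5 - 2 = -7$)
$R{\left(p,M \right)} = - 3 M - 3 p$ ($R{\left(p,M \right)} = \left(M + p\right) \left(-3\right) = - 3 M - 3 p$)
$\left(B{\left(10 \right)} + R{\left(12,s{\left(6,O{\left(-2 \right)} \right)} \right)}\right) 148 = \left(10 \left(1 + 2 \cdot 10\right) - 15\right) 148 = \left(10 \left(1 + 20\right) + \left(21 - 36\right)\right) 148 = \left(10 \cdot 21 - 15\right) 148 = \left(210 - 15\right) 148 = 195 \cdot 148 = 28860$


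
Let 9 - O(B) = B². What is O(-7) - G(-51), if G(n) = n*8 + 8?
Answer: 360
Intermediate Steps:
G(n) = 8 + 8*n (G(n) = 8*n + 8 = 8 + 8*n)
O(B) = 9 - B²
O(-7) - G(-51) = (9 - 1*(-7)²) - (8 + 8*(-51)) = (9 - 1*49) - (8 - 408) = (9 - 49) - 1*(-400) = -40 + 400 = 360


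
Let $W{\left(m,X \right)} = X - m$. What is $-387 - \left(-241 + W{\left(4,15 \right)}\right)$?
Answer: $-157$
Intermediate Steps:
$-387 - \left(-241 + W{\left(4,15 \right)}\right) = -387 + \left(241 - \left(15 - 4\right)\right) = -387 + \left(241 - 11\right) = -387 + 230 = -157$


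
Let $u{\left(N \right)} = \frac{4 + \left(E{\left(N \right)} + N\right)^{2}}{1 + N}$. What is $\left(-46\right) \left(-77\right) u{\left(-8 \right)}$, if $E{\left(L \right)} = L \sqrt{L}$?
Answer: $224664 - 129536 i \sqrt{2} \approx 2.2466 \cdot 10^{5} - 1.8319 \cdot 10^{5} i$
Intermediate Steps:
$E{\left(L \right)} = L^{\frac{3}{2}}$
$u{\left(N \right)} = \frac{4 + \left(N + N^{\frac{3}{2}}\right)^{2}}{1 + N}$ ($u{\left(N \right)} = \frac{4 + \left(N^{\frac{3}{2}} + N\right)^{2}}{1 + N} = \frac{4 + \left(N + N^{\frac{3}{2}}\right)^{2}}{1 + N}$)
$\left(-46\right) \left(-77\right) u{\left(-8 \right)} = \left(-46\right) \left(-77\right) \frac{4 + \left(-8 + \left(-8\right)^{\frac{3}{2}}\right)^{2}}{1 - 8} = 3542 \frac{4 + \left(-8 - 16 i \sqrt{2}\right)^{2}}{-7} = 3542 \left(- \frac{4 + \left(-8 - 16 i \sqrt{2}\right)^{2}}{7}\right) = 3542 \left(- \frac{4}{7} - \frac{\left(-8 - 16 i \sqrt{2}\right)^{2}}{7}\right) = -2024 - 506 \left(-8 - 16 i \sqrt{2}\right)^{2}$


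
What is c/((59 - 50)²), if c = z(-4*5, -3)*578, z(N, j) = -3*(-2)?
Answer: 1156/27 ≈ 42.815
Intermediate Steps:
z(N, j) = 6
c = 3468 (c = 6*578 = 3468)
c/((59 - 50)²) = 3468/((59 - 50)²) = 3468/(9²) = 3468/81 = 3468*(1/81) = 1156/27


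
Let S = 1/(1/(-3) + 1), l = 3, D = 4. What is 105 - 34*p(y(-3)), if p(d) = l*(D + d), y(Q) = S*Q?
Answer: 156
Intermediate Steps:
S = 3/2 (S = 1/(1*(-1/3) + 1) = 1/(-1/3 + 1) = 1/(2/3) = 3/2 ≈ 1.5000)
y(Q) = 3*Q/2
p(d) = 12 + 3*d (p(d) = 3*(4 + d) = 12 + 3*d)
105 - 34*p(y(-3)) = 105 - 34*(12 + 3*((3/2)*(-3))) = 105 - 34*(12 + 3*(-9/2)) = 105 - 34*(12 - 27/2) = 105 - 34*(-3/2) = 105 + 51 = 156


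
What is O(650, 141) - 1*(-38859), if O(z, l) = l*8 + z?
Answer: 40637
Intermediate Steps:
O(z, l) = z + 8*l (O(z, l) = 8*l + z = z + 8*l)
O(650, 141) - 1*(-38859) = (650 + 8*141) - 1*(-38859) = (650 + 1128) + 38859 = 1778 + 38859 = 40637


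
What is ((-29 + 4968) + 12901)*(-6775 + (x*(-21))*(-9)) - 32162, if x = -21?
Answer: -191705122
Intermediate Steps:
((-29 + 4968) + 12901)*(-6775 + (x*(-21))*(-9)) - 32162 = ((-29 + 4968) + 12901)*(-6775 - 21*(-21)*(-9)) - 32162 = (4939 + 12901)*(-6775 + 441*(-9)) - 32162 = 17840*(-6775 - 3969) - 32162 = 17840*(-10744) - 32162 = -191672960 - 32162 = -191705122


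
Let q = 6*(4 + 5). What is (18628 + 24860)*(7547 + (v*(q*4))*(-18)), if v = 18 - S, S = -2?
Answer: -3053422944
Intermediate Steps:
q = 54 (q = 6*9 = 54)
v = 20 (v = 18 - 1*(-2) = 18 + 2 = 20)
(18628 + 24860)*(7547 + (v*(q*4))*(-18)) = (18628 + 24860)*(7547 + (20*(54*4))*(-18)) = 43488*(7547 + (20*216)*(-18)) = 43488*(7547 + 4320*(-18)) = 43488*(7547 - 77760) = 43488*(-70213) = -3053422944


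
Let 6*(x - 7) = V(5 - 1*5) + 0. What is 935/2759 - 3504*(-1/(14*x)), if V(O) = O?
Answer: 4879583/135191 ≈ 36.094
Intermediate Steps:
x = 7 (x = 7 + ((5 - 1*5) + 0)/6 = 7 + ((5 - 5) + 0)/6 = 7 + (0 + 0)/6 = 7 + (⅙)*0 = 7 + 0 = 7)
935/2759 - 3504*(-1/(14*x)) = 935/2759 - 3504/((-14*7)) = 935*(1/2759) - 3504/(-98) = 935/2759 - 3504*(-1/98) = 935/2759 + 1752/49 = 4879583/135191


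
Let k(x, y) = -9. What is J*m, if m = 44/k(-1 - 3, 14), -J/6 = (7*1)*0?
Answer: 0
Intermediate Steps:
J = 0 (J = -6*7*1*0 = -42*0 = -6*0 = 0)
m = -44/9 (m = 44/(-9) = 44*(-⅑) = -44/9 ≈ -4.8889)
J*m = 0*(-44/9) = 0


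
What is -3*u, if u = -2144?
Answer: 6432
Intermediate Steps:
-3*u = -3*(-2144) = -1*(-6432) = 6432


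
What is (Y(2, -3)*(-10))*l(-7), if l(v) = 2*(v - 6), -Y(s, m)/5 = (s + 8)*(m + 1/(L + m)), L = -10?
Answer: 40000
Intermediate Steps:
Y(s, m) = -5*(8 + s)*(m + 1/(-10 + m)) (Y(s, m) = -5*(s + 8)*(m + 1/(-10 + m)) = -5*(8 + s)*(m + 1/(-10 + m)))
l(v) = -12 + 2*v (l(v) = 2*(-6 + v) = -12 + 2*v)
(Y(2, -3)*(-10))*l(-7) = ((5*(-8 - 1*2 - 8*(-3)² + 80*(-3) - 1*2*(-3)² + 10*(-3)*2)/(-10 - 3))*(-10))*(-12 + 2*(-7)) = ((5*(-8 - 2 - 8*9 - 240 - 1*2*9 - 60)/(-13))*(-10))*(-12 - 14) = ((5*(-1/13)*(-8 - 2 - 72 - 240 - 18 - 60))*(-10))*(-26) = ((5*(-1/13)*(-400))*(-10))*(-26) = ((2000/13)*(-10))*(-26) = -20000/13*(-26) = 40000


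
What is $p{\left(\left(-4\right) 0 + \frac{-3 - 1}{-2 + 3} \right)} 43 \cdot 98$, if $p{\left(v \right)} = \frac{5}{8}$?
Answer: $\frac{10535}{4} \approx 2633.8$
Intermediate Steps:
$p{\left(v \right)} = \frac{5}{8}$ ($p{\left(v \right)} = 5 \cdot \frac{1}{8} = \frac{5}{8}$)
$p{\left(\left(-4\right) 0 + \frac{-3 - 1}{-2 + 3} \right)} 43 \cdot 98 = \frac{5}{8} \cdot 43 \cdot 98 = \frac{215}{8} \cdot 98 = \frac{10535}{4}$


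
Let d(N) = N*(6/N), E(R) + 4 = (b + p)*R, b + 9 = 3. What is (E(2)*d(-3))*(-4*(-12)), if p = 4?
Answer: -2304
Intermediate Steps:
b = -6 (b = -9 + 3 = -6)
E(R) = -4 - 2*R (E(R) = -4 + (-6 + 4)*R = -4 - 2*R)
d(N) = 6
(E(2)*d(-3))*(-4*(-12)) = ((-4 - 2*2)*6)*(-4*(-12)) = ((-4 - 4)*6)*48 = -8*6*48 = -48*48 = -2304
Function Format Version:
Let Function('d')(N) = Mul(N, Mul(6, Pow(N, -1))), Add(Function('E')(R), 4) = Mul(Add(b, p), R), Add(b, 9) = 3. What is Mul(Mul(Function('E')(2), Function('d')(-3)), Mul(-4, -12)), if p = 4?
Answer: -2304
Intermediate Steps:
b = -6 (b = Add(-9, 3) = -6)
Function('E')(R) = Add(-4, Mul(-2, R)) (Function('E')(R) = Add(-4, Mul(Add(-6, 4), R)) = Add(-4, Mul(-2, R)))
Function('d')(N) = 6
Mul(Mul(Function('E')(2), Function('d')(-3)), Mul(-4, -12)) = Mul(Mul(Add(-4, Mul(-2, 2)), 6), Mul(-4, -12)) = Mul(Mul(Add(-4, -4), 6), 48) = Mul(Mul(-8, 6), 48) = Mul(-48, 48) = -2304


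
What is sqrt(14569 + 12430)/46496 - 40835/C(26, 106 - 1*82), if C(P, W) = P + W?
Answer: -8167/10 + 7*sqrt(551)/46496 ≈ -816.70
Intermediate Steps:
sqrt(14569 + 12430)/46496 - 40835/C(26, 106 - 1*82) = sqrt(14569 + 12430)/46496 - 40835/(26 + (106 - 1*82)) = sqrt(26999)*(1/46496) - 40835/(26 + (106 - 82)) = (7*sqrt(551))*(1/46496) - 40835/(26 + 24) = 7*sqrt(551)/46496 - 40835/50 = 7*sqrt(551)/46496 - 40835*1/50 = 7*sqrt(551)/46496 - 8167/10 = -8167/10 + 7*sqrt(551)/46496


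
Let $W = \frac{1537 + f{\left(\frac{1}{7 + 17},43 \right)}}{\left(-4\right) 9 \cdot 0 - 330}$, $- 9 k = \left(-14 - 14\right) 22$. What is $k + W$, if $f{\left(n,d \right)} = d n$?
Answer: $\frac{168383}{2640} \approx 63.781$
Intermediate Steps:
$k = \frac{616}{9}$ ($k = - \frac{\left(-14 - 14\right) 22}{9} = - \frac{\left(-28\right) 22}{9} = \left(- \frac{1}{9}\right) \left(-616\right) = \frac{616}{9} \approx 68.444$)
$W = - \frac{36931}{7920}$ ($W = \frac{1537 + \frac{43}{7 + 17}}{\left(-4\right) 9 \cdot 0 - 330} = \frac{1537 + \frac{43}{24}}{\left(-36\right) 0 - 330} = \frac{1537 + 43 \cdot \frac{1}{24}}{0 - 330} = \frac{1537 + \frac{43}{24}}{-330} = \frac{36931}{24} \left(- \frac{1}{330}\right) = - \frac{36931}{7920} \approx -4.663$)
$k + W = \frac{616}{9} - \frac{36931}{7920} = \frac{168383}{2640}$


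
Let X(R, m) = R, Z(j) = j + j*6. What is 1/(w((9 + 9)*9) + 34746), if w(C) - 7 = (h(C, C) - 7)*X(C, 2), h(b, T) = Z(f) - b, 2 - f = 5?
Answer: 1/3973 ≈ 0.00025170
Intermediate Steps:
f = -3 (f = 2 - 1*5 = 2 - 5 = -3)
Z(j) = 7*j (Z(j) = j + 6*j = 7*j)
h(b, T) = -21 - b (h(b, T) = 7*(-3) - b = -21 - b)
w(C) = 7 + C*(-28 - C) (w(C) = 7 + ((-21 - C) - 7)*C = 7 + (-28 - C)*C = 7 + C*(-28 - C))
1/(w((9 + 9)*9) + 34746) = 1/((7 - ((9 + 9)*9)**2 - 28*(9 + 9)*9) + 34746) = 1/((7 - (18*9)**2 - 504*9) + 34746) = 1/((7 - 1*162**2 - 28*162) + 34746) = 1/((7 - 1*26244 - 4536) + 34746) = 1/((7 - 26244 - 4536) + 34746) = 1/(-30773 + 34746) = 1/3973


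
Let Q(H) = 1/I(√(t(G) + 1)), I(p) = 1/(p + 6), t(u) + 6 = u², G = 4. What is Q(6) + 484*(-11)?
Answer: -5318 + √11 ≈ -5314.7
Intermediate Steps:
t(u) = -6 + u²
I(p) = 1/(6 + p)
Q(H) = 6 + √11 (Q(H) = 1/(1/(6 + √((-6 + 4²) + 1))) = 1/(1/(6 + √((-6 + 16) + 1))) = 1/(1/(6 + √(10 + 1))) = 1/(1/(6 + √11)) = 6 + √11)
Q(6) + 484*(-11) = (6 + √11) + 484*(-11) = (6 + √11) - 5324 = -5318 + √11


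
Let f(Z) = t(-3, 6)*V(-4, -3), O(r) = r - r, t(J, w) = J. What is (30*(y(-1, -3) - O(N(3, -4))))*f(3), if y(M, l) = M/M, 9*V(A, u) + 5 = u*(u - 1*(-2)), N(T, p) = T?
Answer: 20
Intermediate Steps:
V(A, u) = -5/9 + u*(2 + u)/9 (V(A, u) = -5/9 + (u*(u - 1*(-2)))/9 = -5/9 + (u*(u + 2))/9 = -5/9 + (u*(2 + u))/9 = -5/9 + u*(2 + u)/9)
y(M, l) = 1
O(r) = 0
f(Z) = ⅔ (f(Z) = -3*(-5/9 + (⅑)*(-3)² + (2/9)*(-3)) = -3*(-5/9 + (⅑)*9 - ⅔) = -3*(-5/9 + 1 - ⅔) = -3*(-2/9) = ⅔)
(30*(y(-1, -3) - O(N(3, -4))))*f(3) = (30*(1 - 1*0))*(⅔) = (30*(1 + 0))*(⅔) = (30*1)*(⅔) = 30*(⅔) = 20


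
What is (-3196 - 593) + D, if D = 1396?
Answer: -2393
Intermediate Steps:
(-3196 - 593) + D = (-3196 - 593) + 1396 = -3789 + 1396 = -2393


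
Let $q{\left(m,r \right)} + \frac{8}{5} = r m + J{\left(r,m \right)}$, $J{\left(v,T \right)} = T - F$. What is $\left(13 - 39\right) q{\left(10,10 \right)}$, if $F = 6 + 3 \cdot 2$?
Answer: $- \frac{12532}{5} \approx -2506.4$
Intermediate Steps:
$F = 12$ ($F = 6 + 6 = 12$)
$J{\left(v,T \right)} = -12 + T$ ($J{\left(v,T \right)} = T - 12 = -12 + T$)
$q{\left(m,r \right)} = - \frac{68}{5} + m + m r$ ($q{\left(m,r \right)} = - \frac{8}{5} + \left(r m + \left(-12 + m\right)\right) = - \frac{8}{5} + \left(m r + \left(-12 + m\right)\right) = - \frac{8}{5} + \left(-12 + m + m r\right) = - \frac{68}{5} + m + m r$)
$\left(13 - 39\right) q{\left(10,10 \right)} = \left(13 - 39\right) \left(- \frac{68}{5} + 10 + 10 \cdot 10\right) = - 26 \left(- \frac{68}{5} + 10 + 100\right) = \left(-26\right) \frac{482}{5} = - \frac{12532}{5}$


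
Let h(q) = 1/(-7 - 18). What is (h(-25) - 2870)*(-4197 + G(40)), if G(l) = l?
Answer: 298268907/25 ≈ 1.1931e+7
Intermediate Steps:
h(q) = -1/25 (h(q) = 1/(-25) = -1/25)
(h(-25) - 2870)*(-4197 + G(40)) = (-1/25 - 2870)*(-4197 + 40) = -71751/25*(-4157) = 298268907/25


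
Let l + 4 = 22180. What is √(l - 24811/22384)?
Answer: √694411519427/5596 ≈ 148.91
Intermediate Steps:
l = 22176 (l = -4 + 22180 = 22176)
√(l - 24811/22384) = √(22176 - 24811/22384) = √(496362773/22384) = √694411519427/5596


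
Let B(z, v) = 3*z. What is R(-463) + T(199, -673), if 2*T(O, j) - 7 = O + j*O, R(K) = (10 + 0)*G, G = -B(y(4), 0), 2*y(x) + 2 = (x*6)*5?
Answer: -137261/2 ≈ -68631.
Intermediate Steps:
y(x) = -1 + 15*x (y(x) = -1 + ((x*6)*5)/2 = -1 + ((6*x)*5)/2 = -1 + (30*x)/2 = -1 + 15*x)
G = -177 (G = -3*(-1 + 15*4) = -3*(-1 + 60) = -3*59 = -1*177 = -177)
R(K) = -1770 (R(K) = (10 + 0)*(-177) = 10*(-177) = -1770)
T(O, j) = 7/2 + O/2 + O*j/2 (T(O, j) = 7/2 + (O + j*O)/2 = 7/2 + (O + O*j)/2 = 7/2 + (O/2 + O*j/2) = 7/2 + O/2 + O*j/2)
R(-463) + T(199, -673) = -1770 + (7/2 + (1/2)*199 + (1/2)*199*(-673)) = -1770 + (7/2 + 199/2 - 133927/2) = -1770 - 133721/2 = -137261/2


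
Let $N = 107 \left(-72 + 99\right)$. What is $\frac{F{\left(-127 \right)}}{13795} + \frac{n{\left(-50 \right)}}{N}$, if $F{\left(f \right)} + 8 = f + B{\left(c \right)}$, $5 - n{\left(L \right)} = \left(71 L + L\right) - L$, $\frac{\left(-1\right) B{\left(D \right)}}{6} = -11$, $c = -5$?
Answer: $\frac{5426876}{4428195} \approx 1.2255$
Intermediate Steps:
$B{\left(D \right)} = 66$ ($B{\left(D \right)} = \left(-6\right) \left(-11\right) = 66$)
$n{\left(L \right)} = 5 - 71 L$ ($n{\left(L \right)} = 5 - \left(\left(71 L + L\right) - L\right) = 5 - \left(72 L - L\right) = 5 - 71 L$)
$N = 2889$ ($N = 107 \cdot 27 = 2889$)
$F{\left(f \right)} = 58 + f$ ($F{\left(f \right)} = -8 + \left(f + 66\right) = -8 + \left(66 + f\right) = 58 + f$)
$\frac{F{\left(-127 \right)}}{13795} + \frac{n{\left(-50 \right)}}{N} = \frac{58 - 127}{13795} + \frac{5 - -3550}{2889} = \left(-69\right) \frac{1}{13795} + \left(5 + 3550\right) \frac{1}{2889} = - \frac{69}{13795} + 3555 \cdot \frac{1}{2889} = - \frac{69}{13795} + \frac{395}{321} = \frac{5426876}{4428195}$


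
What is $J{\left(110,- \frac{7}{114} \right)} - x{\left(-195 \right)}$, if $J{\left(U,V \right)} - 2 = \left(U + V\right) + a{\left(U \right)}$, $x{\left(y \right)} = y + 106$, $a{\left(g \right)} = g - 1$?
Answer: $\frac{35333}{114} \approx 309.94$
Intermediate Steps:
$a{\left(g \right)} = -1 + g$
$x{\left(y \right)} = 106 + y$
$J{\left(U,V \right)} = 1 + V + 2 U$ ($J{\left(U,V \right)} = 2 + \left(\left(U + V\right) + \left(-1 + U\right)\right) = 2 + \left(-1 + V + 2 U\right) = 1 + V + 2 U$)
$J{\left(110,- \frac{7}{114} \right)} - x{\left(-195 \right)} = \left(1 - \frac{7}{114} + 2 \cdot 110\right) - \left(106 - 195\right) = \left(1 - \frac{7}{114} + 220\right) - -89 = \left(1 - \frac{7}{114} + 220\right) + 89 = \frac{25187}{114} + 89 = \frac{35333}{114}$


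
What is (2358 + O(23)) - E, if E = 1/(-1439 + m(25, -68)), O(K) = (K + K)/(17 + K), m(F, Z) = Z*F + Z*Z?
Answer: 14013347/5940 ≈ 2359.1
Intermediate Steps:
m(F, Z) = Z**2 + F*Z (m(F, Z) = F*Z + Z**2 = Z**2 + F*Z)
O(K) = 2*K/(17 + K) (O(K) = (2*K)/(17 + K) = 2*K/(17 + K))
E = 1/1485 (E = 1/(-1439 - 68*(25 - 68)) = 1/(-1439 - 68*(-43)) = 1/(-1439 + 2924) = 1/1485 ≈ 0.00067340)
(2358 + O(23)) - E = (2358 + 2*23/(17 + 23)) - 1*1/1485 = (2358 + 2*23/40) - 1/1485 = (2358 + 2*23*(1/40)) - 1/1485 = (2358 + 23/20) - 1/1485 = 47183/20 - 1/1485 = 14013347/5940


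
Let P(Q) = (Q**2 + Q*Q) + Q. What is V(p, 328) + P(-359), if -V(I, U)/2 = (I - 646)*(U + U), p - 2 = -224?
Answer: 1396219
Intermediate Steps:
p = -222 (p = 2 - 224 = -222)
P(Q) = Q + 2*Q**2 (P(Q) = (Q**2 + Q**2) + Q = 2*Q**2 + Q = Q + 2*Q**2)
V(I, U) = -4*U*(-646 + I) (V(I, U) = -2*(I - 646)*(U + U) = -2*(-646 + I)*2*U = -4*U*(-646 + I))
V(p, 328) + P(-359) = 4*328*(646 - 1*(-222)) - 359*(1 + 2*(-359)) = 4*328*(646 + 222) - 359*(1 - 718) = 4*328*868 - 359*(-717) = 1138816 + 257403 = 1396219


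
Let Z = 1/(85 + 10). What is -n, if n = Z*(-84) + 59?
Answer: -5521/95 ≈ -58.116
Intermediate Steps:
Z = 1/95 ≈ 0.010526
n = 5521/95 (n = (1/95)*(-84) + 59 = -84/95 + 59 = 5521/95 ≈ 58.116)
-n = -1*5521/95 = -5521/95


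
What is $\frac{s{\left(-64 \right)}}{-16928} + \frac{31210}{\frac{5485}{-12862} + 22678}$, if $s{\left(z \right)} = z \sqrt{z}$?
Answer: $\frac{401423020}{291678951} + \frac{16 i}{529} \approx 1.3762 + 0.030246 i$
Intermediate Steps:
$s{\left(z \right)} = z^{\frac{3}{2}}$
$\frac{s{\left(-64 \right)}}{-16928} + \frac{31210}{\frac{5485}{-12862} + 22678} = \frac{\left(-64\right)^{\frac{3}{2}}}{-16928} + \frac{31210}{\frac{5485}{-12862} + 22678} = - 512 i \left(- \frac{1}{16928}\right) + \frac{31210}{5485 \left(- \frac{1}{12862}\right) + 22678} = \frac{16 i}{529} + \frac{31210}{- \frac{5485}{12862} + 22678} = \frac{16 i}{529} + \frac{31210}{\frac{291678951}{12862}} = \frac{16 i}{529} + 31210 \cdot \frac{12862}{291678951} = \frac{16 i}{529} + \frac{401423020}{291678951} = \frac{401423020}{291678951} + \frac{16 i}{529}$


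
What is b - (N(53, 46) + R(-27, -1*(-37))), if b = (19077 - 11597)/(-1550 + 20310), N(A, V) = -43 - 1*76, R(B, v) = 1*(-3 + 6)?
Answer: 54591/469 ≈ 116.40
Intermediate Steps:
R(B, v) = 3 (R(B, v) = 1*3 = 3)
N(A, V) = -119 (N(A, V) = -43 - 76 = -119)
b = 187/469 (b = 7480/18760 = 7480*(1/18760) = 187/469 ≈ 0.39872)
b - (N(53, 46) + R(-27, -1*(-37))) = 187/469 - (-119 + 3) = 187/469 - 1*(-116) = 187/469 + 116 = 54591/469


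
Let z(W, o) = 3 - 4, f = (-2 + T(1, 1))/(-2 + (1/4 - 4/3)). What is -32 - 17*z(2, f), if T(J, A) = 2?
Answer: -15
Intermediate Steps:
f = 0 (f = (-2 + 2)/(-2 + (1/4 - 4/3)) = 0/(-2 + (1*(1/4) - 4*1/3)) = 0/(-2 + (1/4 - 4/3)) = 0/(-2 - 13/12) = 0/(-37/12) = 0*(-12/37) = 0)
z(W, o) = -1
-32 - 17*z(2, f) = -32 - 17*(-1) = -32 + 17 = -15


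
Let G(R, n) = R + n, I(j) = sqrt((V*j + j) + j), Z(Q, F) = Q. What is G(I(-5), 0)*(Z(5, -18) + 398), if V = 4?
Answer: 403*I*sqrt(30) ≈ 2207.3*I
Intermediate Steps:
I(j) = sqrt(6)*sqrt(j) (I(j) = sqrt((4*j + j) + j) = sqrt(5*j + j) = sqrt(6*j) = sqrt(6)*sqrt(j))
G(I(-5), 0)*(Z(5, -18) + 398) = (sqrt(6)*sqrt(-5) + 0)*(5 + 398) = (sqrt(6)*(I*sqrt(5)) + 0)*403 = (I*sqrt(30) + 0)*403 = (I*sqrt(30))*403 = 403*I*sqrt(30)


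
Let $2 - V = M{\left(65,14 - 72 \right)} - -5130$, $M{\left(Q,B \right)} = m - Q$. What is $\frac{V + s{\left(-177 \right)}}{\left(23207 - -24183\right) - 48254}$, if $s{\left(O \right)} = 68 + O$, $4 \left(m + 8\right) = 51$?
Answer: $\frac{20707}{3456} \approx 5.9916$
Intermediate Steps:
$m = \frac{19}{4}$ ($m = -8 + \frac{1}{4} \cdot 51 = -8 + \frac{51}{4} = \frac{19}{4} \approx 4.75$)
$M{\left(Q,B \right)} = \frac{19}{4} - Q$
$V = - \frac{20271}{4}$ ($V = 2 - \left(\left(\frac{19}{4} - 65\right) - -5130\right) = 2 - \left(\left(\frac{19}{4} - 65\right) + 5130\right) = 2 - \left(- \frac{241}{4} + 5130\right) = 2 - \frac{20279}{4} = - \frac{20271}{4} \approx -5067.8$)
$\frac{V + s{\left(-177 \right)}}{\left(23207 - -24183\right) - 48254} = \frac{- \frac{20271}{4} + \left(68 - 177\right)}{\left(23207 - -24183\right) - 48254} = \frac{- \frac{20271}{4} - 109}{\left(23207 + 24183\right) - 48254} = - \frac{20707}{4 \left(47390 - 48254\right)} = - \frac{20707}{4 \left(-864\right)} = \left(- \frac{20707}{4}\right) \left(- \frac{1}{864}\right) = \frac{20707}{3456}$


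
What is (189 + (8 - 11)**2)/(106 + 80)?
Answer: 33/31 ≈ 1.0645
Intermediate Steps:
(189 + (8 - 11)**2)/(106 + 80) = (189 + (-3)**2)/186 = (189 + 9)*(1/186) = 198*(1/186) = 33/31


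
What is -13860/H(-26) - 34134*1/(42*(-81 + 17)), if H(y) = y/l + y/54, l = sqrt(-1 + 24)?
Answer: -331091389/1531712 + 1837080*sqrt(23)/3419 ≈ 2360.7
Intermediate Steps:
l = sqrt(23) ≈ 4.7958
H(y) = y/54 + y*sqrt(23)/23 (H(y) = y/(sqrt(23)) + y/54 = y*(sqrt(23)/23) + y*(1/54) = y*sqrt(23)/23 + y/54 = y/54 + y*sqrt(23)/23)
-13860/H(-26) - 34134*1/(42*(-81 + 17)) = -13860*(-621/(13*(23 + 54*sqrt(23)))) - 34134*1/(42*(-81 + 17)) = -13860/(-13/27 - 26*sqrt(23)/23) - 34134/(42*(-64)) = -13860/(-13/27 - 26*sqrt(23)/23) - 34134/(-2688) = -13860/(-13/27 - 26*sqrt(23)/23) - 34134*(-1/2688) = -13860/(-13/27 - 26*sqrt(23)/23) + 5689/448 = 5689/448 - 13860/(-13/27 - 26*sqrt(23)/23)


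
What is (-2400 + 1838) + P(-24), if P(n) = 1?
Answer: -561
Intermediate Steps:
(-2400 + 1838) + P(-24) = (-2400 + 1838) + 1 = -562 + 1 = -561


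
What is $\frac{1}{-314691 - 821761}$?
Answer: $- \frac{1}{1136452} \approx -8.7993 \cdot 10^{-7}$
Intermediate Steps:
$\frac{1}{-314691 - 821761} = \frac{1}{-1136452} = - \frac{1}{1136452}$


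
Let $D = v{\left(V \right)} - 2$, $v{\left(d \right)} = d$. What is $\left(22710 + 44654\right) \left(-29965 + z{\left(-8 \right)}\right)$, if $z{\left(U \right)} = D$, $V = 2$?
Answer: $-2018562260$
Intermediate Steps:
$D = 0$ ($D = 2 - 2 = 0$)
$z{\left(U \right)} = 0$
$\left(22710 + 44654\right) \left(-29965 + z{\left(-8 \right)}\right) = \left(22710 + 44654\right) \left(-29965 + 0\right) = 67364 \left(-29965\right) = -2018562260$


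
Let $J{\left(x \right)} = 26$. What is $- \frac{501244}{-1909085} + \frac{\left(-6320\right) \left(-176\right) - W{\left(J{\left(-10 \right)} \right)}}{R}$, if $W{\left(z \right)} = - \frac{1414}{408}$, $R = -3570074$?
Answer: $- \frac{68144541772471}{1390377243347160} \approx -0.049012$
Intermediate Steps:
$W{\left(z \right)} = - \frac{707}{204}$ ($W{\left(z \right)} = \left(-1414\right) \frac{1}{408} = - \frac{707}{204}$)
$- \frac{501244}{-1909085} + \frac{\left(-6320\right) \left(-176\right) - W{\left(J{\left(-10 \right)} \right)}}{R} = - \frac{501244}{-1909085} + \frac{\left(-6320\right) \left(-176\right) - - \frac{707}{204}}{-3570074} = \left(-501244\right) \left(- \frac{1}{1909085}\right) + \left(1112320 + \frac{707}{204}\right) \left(- \frac{1}{3570074}\right) = \frac{501244}{1909085} + \frac{226913987}{204} \left(- \frac{1}{3570074}\right) = \frac{501244}{1909085} - \frac{226913987}{728295096} = - \frac{68144541772471}{1390377243347160}$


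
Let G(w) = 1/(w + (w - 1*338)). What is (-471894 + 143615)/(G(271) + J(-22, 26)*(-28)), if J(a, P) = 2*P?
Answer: 66968916/297023 ≈ 225.47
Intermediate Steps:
G(w) = 1/(-338 + 2*w) (G(w) = 1/(w + (w - 338)) = 1/(w + (-338 + w)) = 1/(-338 + 2*w))
(-471894 + 143615)/(G(271) + J(-22, 26)*(-28)) = (-471894 + 143615)/(1/(2*(-169 + 271)) + (2*26)*(-28)) = -328279/((½)/102 + 52*(-28)) = -328279/((½)*(1/102) - 1456) = -328279/(1/204 - 1456) = -328279/(-297023/204) = -328279*(-204/297023) = 66968916/297023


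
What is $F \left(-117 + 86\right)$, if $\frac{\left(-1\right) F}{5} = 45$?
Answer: $6975$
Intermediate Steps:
$F = -225$ ($F = \left(-5\right) 45 = -225$)
$F \left(-117 + 86\right) = - 225 \left(-117 + 86\right) = \left(-225\right) \left(-31\right) = 6975$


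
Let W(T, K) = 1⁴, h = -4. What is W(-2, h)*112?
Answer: 112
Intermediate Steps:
W(T, K) = 1
W(-2, h)*112 = 1*112 = 112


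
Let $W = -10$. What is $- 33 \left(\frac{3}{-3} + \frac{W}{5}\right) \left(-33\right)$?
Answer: $-3267$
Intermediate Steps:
$- 33 \left(\frac{3}{-3} + \frac{W}{5}\right) \left(-33\right) = - 33 \left(\frac{3}{-3} - \frac{10}{5}\right) \left(-33\right) = - 33 \left(3 \left(- \frac{1}{3}\right) - 2\right) \left(-33\right) = - 33 \left(-1 - 2\right) \left(-33\right) = \left(-33\right) \left(-3\right) \left(-33\right) = 99 \left(-33\right) = -3267$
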